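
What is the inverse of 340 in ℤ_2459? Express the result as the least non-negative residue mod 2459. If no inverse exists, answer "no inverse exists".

Extended Euclidean algorithm:
2459 = 7*340 + 79
340 = 4*79 + 24
79 = 3*24 + 7
24 = 3*7 + 3
7 = 2*3 + 1
3 = 3*1 + 0
gcd = 1, so the inverse exists. Back-substitute:
1 = 7 − 2·3
1 = −2·24 + 7·7
1 = 7·79 − 23·24
1 = −23·340 + 99·79
1 = 99·2459 − 716·340
So 340·(-716) ≡ 1 (mod 2459), and -716 ≡ 1743 (mod 2459).

1743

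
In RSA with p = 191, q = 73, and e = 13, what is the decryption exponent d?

φ(n) = (p−1)(q−1) = 190·72 = 13680.
Need d with 13·d ≡ 1 (mod 13680). Apply the extended Euclidean algorithm:
13680 = 1052×13 + 4
13 = 3×4 + 1
4 = 4×1 + 0
Back-substitute:
1 = 13 − 3·4
1 = −3·13680 + 3157·13
So 13·3157 ≡ 1 (mod 13680), hence d = 3157.

3157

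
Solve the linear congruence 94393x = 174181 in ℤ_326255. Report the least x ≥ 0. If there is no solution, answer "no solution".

197342

First find gcd(94393, 326255):
326255 = 3·94393 + 43076
94393 = 2·43076 + 8241
43076 = 5·8241 + 1871
8241 = 4·1871 + 757
1871 = 2·757 + 357
757 = 2·357 + 43
357 = 8·43 + 13
43 = 3·13 + 4
13 = 3·4 + 1
4 = 4·1 + 0
gcd = 1, so a unique solution mod 326255 exists.
Back-substitute for the Bézout coefficients:
1 = 13 − 3·4
1 = −3·43 + 10·13
1 = 10·357 − 83·43
1 = −83·757 + 176·357
1 = 176·1871 − 435·757
1 = −435·8241 + 1916·1871
1 = 1916·43076 − 10015·8241
1 = −10015·94393 + 21946·43076
1 = 21946·326255 − 75853·94393
So 94393·(-75853) ≡ 1 (mod 326255), giving 94393⁻¹ ≡ 250402.
x ≡ 94393⁻¹·174181 ≡ 250402·174181 ≡ 197342 (mod 326255).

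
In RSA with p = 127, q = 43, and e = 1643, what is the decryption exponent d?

φ(n) = (p−1)(q−1) = 126·42 = 5292.
Need d with 1643·d ≡ 1 (mod 5292). Apply the extended Euclidean algorithm:
5292 = 3×1643 + 363
1643 = 4×363 + 191
363 = 1×191 + 172
191 = 1×172 + 19
172 = 9×19 + 1
19 = 19×1 + 0
Back-substitute:
1 = 172 − 9·19
1 = −9·191 + 10·172
1 = 10·363 − 19·191
1 = −19·1643 + 86·363
1 = 86·5292 − 277·1643
So 1643·(-277) ≡ 1 (mod 5292), hence d ≡ -277 ≡ 5015 (mod 5292).

5015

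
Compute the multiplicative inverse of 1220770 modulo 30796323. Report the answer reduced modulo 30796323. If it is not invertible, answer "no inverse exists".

Run Euclid on (30796323, 1220770):
30796323 = 25*1220770 + 277073
1220770 = 4*277073 + 112478
277073 = 2*112478 + 52117
112478 = 2*52117 + 8244
52117 = 6*8244 + 2653
8244 = 3*2653 + 285
2653 = 9*285 + 88
285 = 3*88 + 21
88 = 4*21 + 4
21 = 5*4 + 1
4 = 4*1 + 0
The gcd is 1. Working backward:
1 = 21 − 5·4
1 = −5·88 + 21·21
1 = 21·285 − 68·88
1 = −68·2653 + 633·285
1 = 633·8244 − 1967·2653
1 = −1967·52117 + 12435·8244
1 = 12435·112478 − 26837·52117
1 = −26837·277073 + 66109·112478
1 = 66109·1220770 − 291273·277073
1 = −291273·30796323 + 7347934·1220770
So 1220770·7347934 ≡ 1 (mod 30796323).

7347934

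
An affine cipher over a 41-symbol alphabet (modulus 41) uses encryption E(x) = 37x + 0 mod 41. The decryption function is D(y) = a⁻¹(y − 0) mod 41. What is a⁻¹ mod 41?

10

Extended Euclidean algorithm:
41 = 1*37 + 4
37 = 9*4 + 1
4 = 4*1 + 0
Since gcd(37, 41) = 1, back-substitute to write 1 as a combination:
1 = 37 − 9·4
1 = −9·41 + 10·37
So 37·10 ≡ 1 (mod 41).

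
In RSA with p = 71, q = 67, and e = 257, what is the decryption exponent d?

φ(n) = (p−1)(q−1) = 70·66 = 4620.
Need d with 257·d ≡ 1 (mod 4620). Apply the extended Euclidean algorithm:
4620 = 17*257 + 251
257 = 1*251 + 6
251 = 41*6 + 5
6 = 1*5 + 1
5 = 5*1 + 0
Back-substitute:
1 = 6 − 5
1 = −251 + 42·6
1 = 42·257 − 43·251
1 = −43·4620 + 773·257
So 257·773 ≡ 1 (mod 4620), hence d = 773.

773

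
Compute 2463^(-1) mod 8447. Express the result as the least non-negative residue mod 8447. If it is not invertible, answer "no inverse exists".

Extended Euclidean algorithm:
8447 = 3*2463 + 1058
2463 = 2*1058 + 347
1058 = 3*347 + 17
347 = 20*17 + 7
17 = 2*7 + 3
7 = 2*3 + 1
3 = 3*1 + 0
gcd = 1, so the inverse exists. Back-substitute:
1 = 7 − 2·3
1 = −2·17 + 5·7
1 = 5·347 − 102·17
1 = −102·1058 + 311·347
1 = 311·2463 − 724·1058
1 = −724·8447 + 2483·2463
So 2463·2483 ≡ 1 (mod 8447).

2483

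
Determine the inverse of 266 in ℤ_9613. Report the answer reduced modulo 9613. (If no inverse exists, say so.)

gcd(9613, 266) by repeated division:
9613 = 36·266 + 37
266 = 7·37 + 7
37 = 5·7 + 2
7 = 3·2 + 1
2 = 2·1 + 0
gcd = 1, so the inverse exists. Back-substitute:
1 = 7 − 3·2
1 = −3·37 + 16·7
1 = 16·266 − 115·37
1 = −115·9613 + 4156·266
So 266·4156 ≡ 1 (mod 9613).

4156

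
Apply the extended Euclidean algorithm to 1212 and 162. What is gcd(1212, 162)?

6

Repeated division:
1212 = 7*162 + 78
162 = 2*78 + 6
78 = 13*6 + 0
gcd(1212, 162) = 6.
Back-substituting:
6 = 162 − 2·78
6 = −2·1212 + 15·162
So 6 = (-2)·1212 + (15)·162.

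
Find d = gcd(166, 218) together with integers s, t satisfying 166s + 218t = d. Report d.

2

Repeated division:
218 = 1*166 + 52
166 = 3*52 + 10
52 = 5*10 + 2
10 = 5*2 + 0
gcd(166, 218) = 2.
Back-substituting:
2 = 52 − 5·10
2 = −5·166 + 16·52
2 = 16·218 − 21·166
So 2 = (16)·218 + (-21)·166.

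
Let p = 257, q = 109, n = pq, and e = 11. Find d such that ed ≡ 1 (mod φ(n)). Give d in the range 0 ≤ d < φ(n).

φ(n) = (p−1)(q−1) = 256·108 = 27648.
Need d with 11·d ≡ 1 (mod 27648). Apply the extended Euclidean algorithm:
27648 = 2513*11 + 5
11 = 2*5 + 1
5 = 5*1 + 0
Back-substitute:
1 = 11 − 2·5
1 = −2·27648 + 5027·11
So 11·5027 ≡ 1 (mod 27648), hence d = 5027.

5027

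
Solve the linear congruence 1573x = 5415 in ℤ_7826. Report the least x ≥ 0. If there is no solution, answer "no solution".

no solution

gcd(1573, 7826):
7826 = 4*1573 + 1534
1573 = 1*1534 + 39
1534 = 39*39 + 13
39 = 3*13 + 0
gcd = 13, but 13 ∤ 5415, so the congruence has no solution.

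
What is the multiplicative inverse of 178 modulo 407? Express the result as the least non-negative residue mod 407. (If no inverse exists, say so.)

gcd(407, 178) by repeated division:
407 = 2*178 + 51
178 = 3*51 + 25
51 = 2*25 + 1
25 = 25*1 + 0
gcd = 1, so the inverse exists. Back-substitute:
1 = 51 − 2·25
1 = −2·178 + 7·51
1 = 7·407 − 16·178
Thus 178·(-16) ≡ 1 (mod 407); reducing, -16 mod 407 = 391.

391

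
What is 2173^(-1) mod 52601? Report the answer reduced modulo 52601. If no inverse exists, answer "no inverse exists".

Extended Euclidean algorithm:
52601 = 24*2173 + 449
2173 = 4*449 + 377
449 = 1*377 + 72
377 = 5*72 + 17
72 = 4*17 + 4
17 = 4*4 + 1
4 = 4*1 + 0
Since gcd(2173, 52601) = 1, back-substitute to write 1 as a combination:
1 = 17 − 4·4
1 = −4·72 + 17·17
1 = 17·377 − 89·72
1 = −89·449 + 106·377
1 = 106·2173 − 513·449
1 = −513·52601 + 12418·2173
So 2173·12418 ≡ 1 (mod 52601).

12418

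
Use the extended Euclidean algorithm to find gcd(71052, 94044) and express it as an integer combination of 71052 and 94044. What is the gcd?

12

Apply Euclid's algorithm to 94044 and 71052:
94044 = 1·71052 + 22992
71052 = 3·22992 + 2076
22992 = 11·2076 + 156
2076 = 13·156 + 48
156 = 3·48 + 12
48 = 4·12 + 0
gcd(71052, 94044) = 12.
Express as a combination:
12 = 156 − 3·48
12 = −3·2076 + 40·156
12 = 40·22992 − 443·2076
12 = −443·71052 + 1369·22992
12 = 1369·94044 − 1812·71052
So 12 = (1369)·94044 + (-1812)·71052.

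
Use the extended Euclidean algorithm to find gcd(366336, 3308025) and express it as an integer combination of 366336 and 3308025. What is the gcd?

3

Apply Euclid's algorithm to 3308025 and 366336:
3308025 = 9×366336 + 11001
366336 = 33×11001 + 3303
11001 = 3×3303 + 1092
3303 = 3×1092 + 27
1092 = 40×27 + 12
27 = 2×12 + 3
12 = 4×3 + 0
gcd(366336, 3308025) = 3.
Back-substituting:
3 = 27 − 2·12
3 = −2·1092 + 81·27
3 = 81·3303 − 245·1092
3 = −245·11001 + 816·3303
3 = 816·366336 − 27173·11001
3 = −27173·3308025 + 245373·366336
So 3 = (-27173)·3308025 + (245373)·366336.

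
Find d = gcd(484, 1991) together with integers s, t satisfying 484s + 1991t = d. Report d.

11

Euclidean algorithm:
1991 = 4*484 + 55
484 = 8*55 + 44
55 = 1*44 + 11
44 = 4*11 + 0
gcd(484, 1991) = 11.
Working backward:
11 = 55 − 44
11 = −484 + 9·55
11 = 9·1991 − 37·484
So 11 = (9)·1991 + (-37)·484.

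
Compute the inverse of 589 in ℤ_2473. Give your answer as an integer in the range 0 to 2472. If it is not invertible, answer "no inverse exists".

gcd(2473, 589) by repeated division:
2473 = 4×589 + 117
589 = 5×117 + 4
117 = 29×4 + 1
4 = 4×1 + 0
Since gcd(589, 2473) = 1, back-substitute to write 1 as a combination:
1 = 117 − 29·4
1 = −29·589 + 146·117
1 = 146·2473 − 613·589
Hence 589⁻¹ ≡ -613 ≡ 1860 (mod 2473).

1860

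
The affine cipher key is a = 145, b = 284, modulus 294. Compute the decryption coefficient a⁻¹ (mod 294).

73

gcd(294, 145) by repeated division:
294 = 2×145 + 4
145 = 36×4 + 1
4 = 4×1 + 0
gcd = 1, so the inverse exists. Back-substitute:
1 = 145 − 36·4
1 = −36·294 + 73·145
So 145·73 ≡ 1 (mod 294).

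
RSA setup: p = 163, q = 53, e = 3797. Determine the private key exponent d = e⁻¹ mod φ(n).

7541

φ(n) = (p−1)(q−1) = 162·52 = 8424.
Need d with 3797·d ≡ 1 (mod 8424). Apply the extended Euclidean algorithm:
8424 = 2×3797 + 830
3797 = 4×830 + 477
830 = 1×477 + 353
477 = 1×353 + 124
353 = 2×124 + 105
124 = 1×105 + 19
105 = 5×19 + 10
19 = 1×10 + 9
10 = 1×9 + 1
9 = 9×1 + 0
Back-substitute:
1 = 10 − 9
1 = −19 + 2·10
1 = 2·105 − 11·19
1 = −11·124 + 13·105
1 = 13·353 − 37·124
1 = −37·477 + 50·353
1 = 50·830 − 87·477
1 = −87·3797 + 398·830
1 = 398·8424 − 883·3797
So 3797·(-883) ≡ 1 (mod 8424), hence d ≡ -883 ≡ 7541 (mod 8424).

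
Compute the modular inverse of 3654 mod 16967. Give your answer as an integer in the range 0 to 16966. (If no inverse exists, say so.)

11511

Extended Euclidean algorithm:
16967 = 4·3654 + 2351
3654 = 1·2351 + 1303
2351 = 1·1303 + 1048
1303 = 1·1048 + 255
1048 = 4·255 + 28
255 = 9·28 + 3
28 = 9·3 + 1
3 = 3·1 + 0
gcd = 1, so the inverse exists. Back-substitute:
1 = 28 − 9·3
1 = −9·255 + 82·28
1 = 82·1048 − 337·255
1 = −337·1303 + 419·1048
1 = 419·2351 − 756·1303
1 = −756·3654 + 1175·2351
1 = 1175·16967 − 5456·3654
Thus 3654·(-5456) ≡ 1 (mod 16967); reducing, -5456 mod 16967 = 11511.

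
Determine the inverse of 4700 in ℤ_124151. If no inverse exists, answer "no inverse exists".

40917

gcd(124151, 4700) by repeated division:
124151 = 26*4700 + 1951
4700 = 2*1951 + 798
1951 = 2*798 + 355
798 = 2*355 + 88
355 = 4*88 + 3
88 = 29*3 + 1
3 = 3*1 + 0
gcd = 1, so the inverse exists. Back-substitute:
1 = 88 − 29·3
1 = −29·355 + 117·88
1 = 117·798 − 263·355
1 = −263·1951 + 643·798
1 = 643·4700 − 1549·1951
1 = −1549·124151 + 40917·4700
So 4700·40917 ≡ 1 (mod 124151).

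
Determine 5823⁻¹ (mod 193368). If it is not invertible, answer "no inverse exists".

no inverse exists

Euclidean algorithm on 193368, 5823:
193368 = 33·5823 + 1209
5823 = 4·1209 + 987
1209 = 1·987 + 222
987 = 4·222 + 99
222 = 2·99 + 24
99 = 4·24 + 3
24 = 8·3 + 0
Since gcd = 3 > 1, 5823 is not a unit mod 193368.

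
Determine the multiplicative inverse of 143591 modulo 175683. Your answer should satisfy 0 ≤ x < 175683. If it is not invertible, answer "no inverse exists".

Run Euclid on (175683, 143591):
175683 = 1·143591 + 32092
143591 = 4·32092 + 15223
32092 = 2·15223 + 1646
15223 = 9·1646 + 409
1646 = 4·409 + 10
409 = 40·10 + 9
10 = 1·9 + 1
9 = 9·1 + 0
Since gcd(143591, 175683) = 1, back-substitute to write 1 as a combination:
1 = 10 − 9
1 = −409 + 41·10
1 = 41·1646 − 165·409
1 = −165·15223 + 1526·1646
1 = 1526·32092 − 3217·15223
1 = −3217·143591 + 14394·32092
1 = 14394·175683 − 17611·143591
So 143591·(-17611) ≡ 1 (mod 175683), and -17611 ≡ 158072 (mod 175683).

158072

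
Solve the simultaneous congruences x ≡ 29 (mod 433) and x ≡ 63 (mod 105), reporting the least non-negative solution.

18648

Write x = 29 + 433·k. Then 433·k ≡ 63 − 29 ≡ 34 (mod 105).
Need 433⁻¹ mod 105. Extended Euclid on (105, 13):
105 = 8·13 + 1
13 = 13·1 + 0
Back-substitute:
1 = 105 − 8·13
433⁻¹ ≡ 97 (mod 105), so k ≡ 97·34 ≡ 43 (mod 105).
x = 29 + 433·43 = 18648.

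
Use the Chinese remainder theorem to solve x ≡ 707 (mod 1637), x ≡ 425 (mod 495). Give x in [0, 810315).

285545

Write x = 707 + 1637·k. Then 1637·k ≡ 425 − 707 ≡ 213 (mod 495).
Need 1637⁻¹ mod 495. Extended Euclid on (495, 152):
495 = 3×152 + 39
152 = 3×39 + 35
39 = 1×35 + 4
35 = 8×4 + 3
4 = 1×3 + 1
3 = 3×1 + 0
Back-substitute:
1 = 4 − 3
1 = −35 + 9·4
1 = 9·39 − 10·35
1 = −10·152 + 39·39
1 = 39·495 − 127·152
1637⁻¹ ≡ 368 (mod 495), so k ≡ 368·213 ≡ 174 (mod 495).
x = 707 + 1637·174 = 285545.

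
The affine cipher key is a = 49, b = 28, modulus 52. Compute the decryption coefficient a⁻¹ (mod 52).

17

Apply the Euclidean algorithm to 52 and 49:
52 = 1·49 + 3
49 = 16·3 + 1
3 = 3·1 + 0
Since gcd(49, 52) = 1, back-substitute to write 1 as a combination:
1 = 49 − 16·3
1 = −16·52 + 17·49
So 49·17 ≡ 1 (mod 52).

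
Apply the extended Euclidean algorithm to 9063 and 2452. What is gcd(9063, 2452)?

Euclidean algorithm:
9063 = 3*2452 + 1707
2452 = 1*1707 + 745
1707 = 2*745 + 217
745 = 3*217 + 94
217 = 2*94 + 29
94 = 3*29 + 7
29 = 4*7 + 1
7 = 7*1 + 0
gcd(9063, 2452) = 1.
Working backward:
1 = 29 − 4·7
1 = −4·94 + 13·29
1 = 13·217 − 30·94
1 = −30·745 + 103·217
1 = 103·1707 − 236·745
1 = −236·2452 + 339·1707
1 = 339·9063 − 1253·2452
So 1 = (339)·9063 + (-1253)·2452.

1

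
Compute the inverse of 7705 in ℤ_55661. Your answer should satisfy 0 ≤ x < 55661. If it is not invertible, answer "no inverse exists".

16608

Run Euclid on (55661, 7705):
55661 = 7*7705 + 1726
7705 = 4*1726 + 801
1726 = 2*801 + 124
801 = 6*124 + 57
124 = 2*57 + 10
57 = 5*10 + 7
10 = 1*7 + 3
7 = 2*3 + 1
3 = 3*1 + 0
gcd = 1, so the inverse exists. Back-substitute:
1 = 7 − 2·3
1 = −2·10 + 3·7
1 = 3·57 − 17·10
1 = −17·124 + 37·57
1 = 37·801 − 239·124
1 = −239·1726 + 515·801
1 = 515·7705 − 2299·1726
1 = −2299·55661 + 16608·7705
So 7705·16608 ≡ 1 (mod 55661).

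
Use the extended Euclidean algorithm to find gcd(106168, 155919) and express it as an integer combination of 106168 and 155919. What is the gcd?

Repeated division:
155919 = 1×106168 + 49751
106168 = 2×49751 + 6666
49751 = 7×6666 + 3089
6666 = 2×3089 + 488
3089 = 6×488 + 161
488 = 3×161 + 5
161 = 32×5 + 1
5 = 5×1 + 0
gcd(106168, 155919) = 1.
Back-substituting:
1 = 161 − 32·5
1 = −32·488 + 97·161
1 = 97·3089 − 614·488
1 = −614·6666 + 1325·3089
1 = 1325·49751 − 9889·6666
1 = −9889·106168 + 21103·49751
1 = 21103·155919 − 30992·106168
So 1 = (21103)·155919 + (-30992)·106168.

1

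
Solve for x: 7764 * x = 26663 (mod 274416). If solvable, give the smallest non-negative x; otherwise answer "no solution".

gcd(7764, 274416):
274416 = 35·7764 + 2676
7764 = 2·2676 + 2412
2676 = 1·2412 + 264
2412 = 9·264 + 36
264 = 7·36 + 12
36 = 3·12 + 0
gcd = 12, but 12 ∤ 26663, so the congruence has no solution.

no solution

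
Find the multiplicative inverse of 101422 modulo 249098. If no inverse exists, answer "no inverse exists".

Euclidean algorithm on 249098, 101422:
249098 = 2×101422 + 46254
101422 = 2×46254 + 8914
46254 = 5×8914 + 1684
8914 = 5×1684 + 494
1684 = 3×494 + 202
494 = 2×202 + 90
202 = 2×90 + 22
90 = 4×22 + 2
22 = 11×2 + 0
gcd(101422, 249098) = 2 ≠ 1, so 101422 has no multiplicative inverse modulo 249098.

no inverse exists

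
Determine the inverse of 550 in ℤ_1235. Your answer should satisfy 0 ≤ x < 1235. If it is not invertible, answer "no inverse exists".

no inverse exists

Euclidean algorithm on 1235, 550:
1235 = 2×550 + 135
550 = 4×135 + 10
135 = 13×10 + 5
10 = 2×5 + 0
Since gcd = 5 > 1, 550 is not a unit mod 1235.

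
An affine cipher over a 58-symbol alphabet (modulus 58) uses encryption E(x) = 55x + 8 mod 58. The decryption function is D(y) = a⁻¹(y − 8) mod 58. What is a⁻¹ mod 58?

19

Apply the Euclidean algorithm to 58 and 55:
58 = 1*55 + 3
55 = 18*3 + 1
3 = 3*1 + 0
gcd = 1, so the inverse exists. Back-substitute:
1 = 55 − 18·3
1 = −18·58 + 19·55
So 55·19 ≡ 1 (mod 58).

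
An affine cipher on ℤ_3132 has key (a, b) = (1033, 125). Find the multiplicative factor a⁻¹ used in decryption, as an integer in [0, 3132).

Extended Euclidean algorithm:
3132 = 3*1033 + 33
1033 = 31*33 + 10
33 = 3*10 + 3
10 = 3*3 + 1
3 = 3*1 + 0
Since gcd(1033, 3132) = 1, back-substitute to write 1 as a combination:
1 = 10 − 3·3
1 = −3·33 + 10·10
1 = 10·1033 − 313·33
1 = −313·3132 + 949·1033
So 1033·949 ≡ 1 (mod 3132).

949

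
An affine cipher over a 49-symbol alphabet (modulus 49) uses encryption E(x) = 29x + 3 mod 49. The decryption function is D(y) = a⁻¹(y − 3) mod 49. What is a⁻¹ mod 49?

22

Apply the Euclidean algorithm to 49 and 29:
49 = 1*29 + 20
29 = 1*20 + 9
20 = 2*9 + 2
9 = 4*2 + 1
2 = 2*1 + 0
The gcd is 1. Working backward:
1 = 9 − 4·2
1 = −4·20 + 9·9
1 = 9·29 − 13·20
1 = −13·49 + 22·29
So 29·22 ≡ 1 (mod 49).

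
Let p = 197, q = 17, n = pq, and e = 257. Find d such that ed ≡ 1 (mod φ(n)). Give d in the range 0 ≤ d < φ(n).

φ(n) = (p−1)(q−1) = 196·16 = 3136.
Need d with 257·d ≡ 1 (mod 3136). Apply the extended Euclidean algorithm:
3136 = 12×257 + 52
257 = 4×52 + 49
52 = 1×49 + 3
49 = 16×3 + 1
3 = 3×1 + 0
Back-substitute:
1 = 49 − 16·3
1 = −16·52 + 17·49
1 = 17·257 − 84·52
1 = −84·3136 + 1025·257
So 257·1025 ≡ 1 (mod 3136), hence d = 1025.

1025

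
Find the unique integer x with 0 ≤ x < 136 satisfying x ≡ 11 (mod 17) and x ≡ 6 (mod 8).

Write x = 11 + 17·k. Then 17·k ≡ 6 − 11 ≡ 3 (mod 8).
Need 17⁻¹ mod 8. Extended Euclid on (8, 1):
8 = 8×1 + 0
17⁻¹ ≡ 1 (mod 8), so k ≡ 1·3 ≡ 3 (mod 8).
x = 11 + 17·3 = 62.

62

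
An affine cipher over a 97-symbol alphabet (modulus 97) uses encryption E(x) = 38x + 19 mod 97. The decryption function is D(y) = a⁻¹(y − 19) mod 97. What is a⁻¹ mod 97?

gcd(97, 38) by repeated division:
97 = 2×38 + 21
38 = 1×21 + 17
21 = 1×17 + 4
17 = 4×4 + 1
4 = 4×1 + 0
gcd = 1, so the inverse exists. Back-substitute:
1 = 17 − 4·4
1 = −4·21 + 5·17
1 = 5·38 − 9·21
1 = −9·97 + 23·38
So 38·23 ≡ 1 (mod 97).

23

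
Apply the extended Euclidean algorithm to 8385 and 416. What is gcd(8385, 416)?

Apply Euclid's algorithm to 8385 and 416:
8385 = 20*416 + 65
416 = 6*65 + 26
65 = 2*26 + 13
26 = 2*13 + 0
gcd(8385, 416) = 13.
Back-substituting:
13 = 65 − 2·26
13 = −2·416 + 13·65
13 = 13·8385 − 262·416
So 13 = (13)·8385 + (-262)·416.

13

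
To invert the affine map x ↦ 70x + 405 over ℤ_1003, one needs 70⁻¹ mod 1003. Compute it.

43

gcd(1003, 70) by repeated division:
1003 = 14*70 + 23
70 = 3*23 + 1
23 = 23*1 + 0
The gcd is 1. Working backward:
1 = 70 − 3·23
1 = −3·1003 + 43·70
So 70·43 ≡ 1 (mod 1003).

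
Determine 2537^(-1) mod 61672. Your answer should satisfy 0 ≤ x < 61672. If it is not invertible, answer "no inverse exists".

Run Euclid on (61672, 2537):
61672 = 24×2537 + 784
2537 = 3×784 + 185
784 = 4×185 + 44
185 = 4×44 + 9
44 = 4×9 + 8
9 = 1×8 + 1
8 = 8×1 + 0
The gcd is 1. Working backward:
1 = 9 − 8
1 = −44 + 5·9
1 = 5·185 − 21·44
1 = −21·784 + 89·185
1 = 89·2537 − 288·784
1 = −288·61672 + 7001·2537
So 2537·7001 ≡ 1 (mod 61672).

7001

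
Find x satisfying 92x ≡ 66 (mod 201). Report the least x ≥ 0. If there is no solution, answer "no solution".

75

First find gcd(92, 201):
201 = 2*92 + 17
92 = 5*17 + 7
17 = 2*7 + 3
7 = 2*3 + 1
3 = 3*1 + 0
gcd = 1, so a unique solution mod 201 exists.
Back-substitute for the Bézout coefficients:
1 = 7 − 2·3
1 = −2·17 + 5·7
1 = 5·92 − 27·17
1 = −27·201 + 59·92
So 92·(59) ≡ 1 (mod 201), giving 92⁻¹ ≡ 59.
x ≡ 92⁻¹·66 ≡ 59·66 ≡ 75 (mod 201).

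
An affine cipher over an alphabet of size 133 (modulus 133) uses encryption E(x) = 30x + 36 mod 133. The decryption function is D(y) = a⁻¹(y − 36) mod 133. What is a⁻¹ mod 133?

102

Apply the Euclidean algorithm to 133 and 30:
133 = 4*30 + 13
30 = 2*13 + 4
13 = 3*4 + 1
4 = 4*1 + 0
The gcd is 1. Working backward:
1 = 13 − 3·4
1 = −3·30 + 7·13
1 = 7·133 − 31·30
Thus 30·(-31) ≡ 1 (mod 133); reducing, -31 mod 133 = 102.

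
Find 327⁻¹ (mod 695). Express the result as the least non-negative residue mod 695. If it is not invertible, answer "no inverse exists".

Run Euclid on (695, 327):
695 = 2×327 + 41
327 = 7×41 + 40
41 = 1×40 + 1
40 = 40×1 + 0
Since gcd(327, 695) = 1, back-substitute to write 1 as a combination:
1 = 41 − 40
1 = −327 + 8·41
1 = 8·695 − 17·327
Thus 327·(-17) ≡ 1 (mod 695); reducing, -17 mod 695 = 678.

678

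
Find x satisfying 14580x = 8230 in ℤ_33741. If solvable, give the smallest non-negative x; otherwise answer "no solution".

gcd(14580, 33741):
33741 = 2×14580 + 4581
14580 = 3×4581 + 837
4581 = 5×837 + 396
837 = 2×396 + 45
396 = 8×45 + 36
45 = 1×36 + 9
36 = 4×9 + 0
gcd = 9, but 9 ∤ 8230, so the congruence has no solution.

no solution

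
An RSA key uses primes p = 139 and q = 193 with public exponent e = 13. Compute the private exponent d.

φ(n) = (p−1)(q−1) = 138·192 = 26496.
Need d with 13·d ≡ 1 (mod 26496). Apply the extended Euclidean algorithm:
26496 = 2038×13 + 2
13 = 6×2 + 1
2 = 2×1 + 0
Back-substitute:
1 = 13 − 6·2
1 = −6·26496 + 12229·13
So 13·12229 ≡ 1 (mod 26496), hence d = 12229.

12229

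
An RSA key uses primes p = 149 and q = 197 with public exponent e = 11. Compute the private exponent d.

26371

φ(n) = (p−1)(q−1) = 148·196 = 29008.
Need d with 11·d ≡ 1 (mod 29008). Apply the extended Euclidean algorithm:
29008 = 2637·11 + 1
11 = 11·1 + 0
Back-substitute:
1 = 29008 − 2637·11
So 11·(-2637) ≡ 1 (mod 29008), hence d ≡ -2637 ≡ 26371 (mod 29008).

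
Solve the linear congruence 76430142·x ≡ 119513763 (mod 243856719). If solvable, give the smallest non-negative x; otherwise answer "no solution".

First find gcd(76430142, 243856719):
243856719 = 3·76430142 + 14566293
76430142 = 5·14566293 + 3598677
14566293 = 4·3598677 + 171585
3598677 = 20·171585 + 166977
171585 = 1·166977 + 4608
166977 = 36·4608 + 1089
4608 = 4·1089 + 252
1089 = 4·252 + 81
252 = 3·81 + 9
81 = 9·9 + 0
gcd = 9 and 9 | 119513763, so solutions exist. Divide through by 9: 8492238x ≡ 13279307 (mod 27095191).
Now find 8492238⁻¹ mod 27095191:
27095191 = 3*8492238 + 1618477
8492238 = 5*1618477 + 399853
1618477 = 4*399853 + 19065
399853 = 20*19065 + 18553
19065 = 1*18553 + 512
18553 = 36*512 + 121
512 = 4*121 + 28
121 = 4*28 + 9
28 = 3*9 + 1
9 = 9*1 + 0
Back-substitute:
1 = 28 − 3·9
1 = −3·121 + 13·28
1 = 13·512 − 55·121
1 = −55·18553 + 1993·512
1 = 1993·19065 − 2048·18553
1 = −2048·399853 + 42953·19065
1 = 42953·1618477 − 173860·399853
1 = −173860·8492238 + 912253·1618477
1 = 912253·27095191 − 2910619·8492238
So 8492238·(-2910619) ≡ 1 (mod 27095191), i.e. 8492238⁻¹ ≡ 24184572.
Then x ≡ 24184572·13279307 ≡ 15748557 (mod 27095191); the smallest non-negative solution is x = 15748557.

15748557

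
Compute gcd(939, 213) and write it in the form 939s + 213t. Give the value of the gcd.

Repeated division:
939 = 4·213 + 87
213 = 2·87 + 39
87 = 2·39 + 9
39 = 4·9 + 3
9 = 3·3 + 0
gcd(939, 213) = 3.
Express as a combination:
3 = 39 − 4·9
3 = −4·87 + 9·39
3 = 9·213 − 22·87
3 = −22·939 + 97·213
So 3 = (-22)·939 + (97)·213.

3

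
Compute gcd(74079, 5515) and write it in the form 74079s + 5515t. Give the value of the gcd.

Repeated division:
74079 = 13×5515 + 2384
5515 = 2×2384 + 747
2384 = 3×747 + 143
747 = 5×143 + 32
143 = 4×32 + 15
32 = 2×15 + 2
15 = 7×2 + 1
2 = 2×1 + 0
gcd(74079, 5515) = 1.
Express as a combination:
1 = 15 − 7·2
1 = −7·32 + 15·15
1 = 15·143 − 67·32
1 = −67·747 + 350·143
1 = 350·2384 − 1117·747
1 = −1117·5515 + 2584·2384
1 = 2584·74079 − 34709·5515
So 1 = (2584)·74079 + (-34709)·5515.

1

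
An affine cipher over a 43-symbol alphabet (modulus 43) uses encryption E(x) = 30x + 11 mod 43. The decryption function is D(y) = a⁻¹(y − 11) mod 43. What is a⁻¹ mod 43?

Run Euclid on (43, 30):
43 = 1×30 + 13
30 = 2×13 + 4
13 = 3×4 + 1
4 = 4×1 + 0
Since gcd(30, 43) = 1, back-substitute to write 1 as a combination:
1 = 13 − 3·4
1 = −3·30 + 7·13
1 = 7·43 − 10·30
So 30·(-10) ≡ 1 (mod 43), and -10 ≡ 33 (mod 43).

33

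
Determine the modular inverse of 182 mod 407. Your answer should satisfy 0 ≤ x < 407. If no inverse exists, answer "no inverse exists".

Apply the Euclidean algorithm to 407 and 182:
407 = 2·182 + 43
182 = 4·43 + 10
43 = 4·10 + 3
10 = 3·3 + 1
3 = 3·1 + 0
The gcd is 1. Working backward:
1 = 10 − 3·3
1 = −3·43 + 13·10
1 = 13·182 − 55·43
1 = −55·407 + 123·182
So 182·123 ≡ 1 (mod 407).

123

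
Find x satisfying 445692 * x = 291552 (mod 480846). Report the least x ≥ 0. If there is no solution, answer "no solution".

First find gcd(445692, 480846):
480846 = 1*445692 + 35154
445692 = 12*35154 + 23844
35154 = 1*23844 + 11310
23844 = 2*11310 + 1224
11310 = 9*1224 + 294
1224 = 4*294 + 48
294 = 6*48 + 6
48 = 8*6 + 0
gcd = 6 and 6 | 291552, so solutions exist. Divide through by 6: 74282x ≡ 48592 (mod 80141).
Now find 74282⁻¹ mod 80141:
80141 = 1×74282 + 5859
74282 = 12×5859 + 3974
5859 = 1×3974 + 1885
3974 = 2×1885 + 204
1885 = 9×204 + 49
204 = 4×49 + 8
49 = 6×8 + 1
8 = 8×1 + 0
Back-substitute:
1 = 49 − 6·8
1 = −6·204 + 25·49
1 = 25·1885 − 231·204
1 = −231·3974 + 487·1885
1 = 487·5859 − 718·3974
1 = −718·74282 + 9103·5859
1 = 9103·80141 − 9821·74282
So 74282·(-9821) ≡ 1 (mod 80141), i.e. 74282⁻¹ ≡ 70320.
Then x ≡ 70320·48592 ≡ 17623 (mod 80141); the smallest non-negative solution is x = 17623.

17623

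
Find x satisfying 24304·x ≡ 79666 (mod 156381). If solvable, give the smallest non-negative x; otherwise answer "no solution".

First find gcd(24304, 156381):
156381 = 6*24304 + 10557
24304 = 2*10557 + 3190
10557 = 3*3190 + 987
3190 = 3*987 + 229
987 = 4*229 + 71
229 = 3*71 + 16
71 = 4*16 + 7
16 = 2*7 + 2
7 = 3*2 + 1
2 = 2*1 + 0
gcd = 1, so a unique solution mod 156381 exists.
Back-substitute for the Bézout coefficients:
1 = 7 − 3·2
1 = −3·16 + 7·7
1 = 7·71 − 31·16
1 = −31·229 + 100·71
1 = 100·987 − 431·229
1 = −431·3190 + 1393·987
1 = 1393·10557 − 4610·3190
1 = −4610·24304 + 10613·10557
1 = 10613·156381 − 68288·24304
So 24304·(-68288) ≡ 1 (mod 156381), giving 24304⁻¹ ≡ 88093.
x ≡ 24304⁻¹·79666 ≡ 88093·79666 ≡ 106801 (mod 156381).

106801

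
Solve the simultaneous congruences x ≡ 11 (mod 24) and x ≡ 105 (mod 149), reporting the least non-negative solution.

1595

Write x = 11 + 24·k. Then 24·k ≡ 105 − 11 ≡ 94 (mod 149).
Need 24⁻¹ mod 149. Extended Euclid on (149, 24):
149 = 6·24 + 5
24 = 4·5 + 4
5 = 1·4 + 1
4 = 4·1 + 0
Back-substitute:
1 = 5 − 4
1 = −24 + 5·5
1 = 5·149 − 31·24
24⁻¹ ≡ 118 (mod 149), so k ≡ 118·94 ≡ 66 (mod 149).
x = 11 + 24·66 = 1595.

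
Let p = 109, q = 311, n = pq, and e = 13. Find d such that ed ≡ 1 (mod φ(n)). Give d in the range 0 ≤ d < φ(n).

12877

φ(n) = (p−1)(q−1) = 108·310 = 33480.
Need d with 13·d ≡ 1 (mod 33480). Apply the extended Euclidean algorithm:
33480 = 2575×13 + 5
13 = 2×5 + 3
5 = 1×3 + 2
3 = 1×2 + 1
2 = 2×1 + 0
Back-substitute:
1 = 3 − 2
1 = −5 + 2·3
1 = 2·13 − 5·5
1 = −5·33480 + 12877·13
So 13·12877 ≡ 1 (mod 33480), hence d = 12877.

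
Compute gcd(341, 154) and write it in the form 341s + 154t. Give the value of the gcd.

Euclidean algorithm:
341 = 2·154 + 33
154 = 4·33 + 22
33 = 1·22 + 11
22 = 2·11 + 0
gcd(341, 154) = 11.
Working backward:
11 = 33 − 22
11 = −154 + 5·33
11 = 5·341 − 11·154
So 11 = (5)·341 + (-11)·154.

11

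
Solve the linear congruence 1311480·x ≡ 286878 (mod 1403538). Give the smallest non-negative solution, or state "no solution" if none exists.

95728

First find gcd(1311480, 1403538):
1403538 = 1*1311480 + 92058
1311480 = 14*92058 + 22668
92058 = 4*22668 + 1386
22668 = 16*1386 + 492
1386 = 2*492 + 402
492 = 1*402 + 90
402 = 4*90 + 42
90 = 2*42 + 6
42 = 7*6 + 0
gcd = 6 and 6 | 286878, so solutions exist. Divide through by 6: 218580x ≡ 47813 (mod 233923).
Now find 218580⁻¹ mod 233923:
233923 = 1*218580 + 15343
218580 = 14*15343 + 3778
15343 = 4*3778 + 231
3778 = 16*231 + 82
231 = 2*82 + 67
82 = 1*67 + 15
67 = 4*15 + 7
15 = 2*7 + 1
7 = 7*1 + 0
Back-substitute:
1 = 15 − 2·7
1 = −2·67 + 9·15
1 = 9·82 − 11·67
1 = −11·231 + 31·82
1 = 31·3778 − 507·231
1 = −507·15343 + 2059·3778
1 = 2059·218580 − 29333·15343
1 = −29333·233923 + 31392·218580
So 218580⁻¹ ≡ 31392 (mod 233923).
Then x ≡ 31392·47813 ≡ 95728 (mod 233923); the smallest non-negative solution is x = 95728.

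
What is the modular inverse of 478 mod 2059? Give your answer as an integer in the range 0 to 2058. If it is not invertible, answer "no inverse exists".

56

Extended Euclidean algorithm:
2059 = 4·478 + 147
478 = 3·147 + 37
147 = 3·37 + 36
37 = 1·36 + 1
36 = 36·1 + 0
Since gcd(478, 2059) = 1, back-substitute to write 1 as a combination:
1 = 37 − 36
1 = −147 + 4·37
1 = 4·478 − 13·147
1 = −13·2059 + 56·478
So 478·56 ≡ 1 (mod 2059).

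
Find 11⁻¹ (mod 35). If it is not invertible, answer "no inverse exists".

Extended Euclidean algorithm:
35 = 3×11 + 2
11 = 5×2 + 1
2 = 2×1 + 0
Since gcd(11, 35) = 1, back-substitute to write 1 as a combination:
1 = 11 − 5·2
1 = −5·35 + 16·11
So 11·16 ≡ 1 (mod 35).

16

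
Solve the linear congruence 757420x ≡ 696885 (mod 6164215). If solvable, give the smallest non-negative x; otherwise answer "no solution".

321282

First find gcd(757420, 6164215):
6164215 = 8×757420 + 104855
757420 = 7×104855 + 23435
104855 = 4×23435 + 11115
23435 = 2×11115 + 1205
11115 = 9×1205 + 270
1205 = 4×270 + 125
270 = 2×125 + 20
125 = 6×20 + 5
20 = 4×5 + 0
gcd = 5 and 5 | 696885, so solutions exist. Divide through by 5: 151484x ≡ 139377 (mod 1232843).
Now find 151484⁻¹ mod 1232843:
1232843 = 8×151484 + 20971
151484 = 7×20971 + 4687
20971 = 4×4687 + 2223
4687 = 2×2223 + 241
2223 = 9×241 + 54
241 = 4×54 + 25
54 = 2×25 + 4
25 = 6×4 + 1
4 = 4×1 + 0
Back-substitute:
1 = 25 − 6·4
1 = −6·54 + 13·25
1 = 13·241 − 58·54
1 = −58·2223 + 535·241
1 = 535·4687 − 1128·2223
1 = −1128·20971 + 5047·4687
1 = 5047·151484 − 36457·20971
1 = −36457·1232843 + 296703·151484
So 151484⁻¹ ≡ 296703 (mod 1232843).
Then x ≡ 296703·139377 ≡ 321282 (mod 1232843); the smallest non-negative solution is x = 321282.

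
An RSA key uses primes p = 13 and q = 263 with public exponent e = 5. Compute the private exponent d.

629

φ(n) = (p−1)(q−1) = 12·262 = 3144.
Need d with 5·d ≡ 1 (mod 3144). Apply the extended Euclidean algorithm:
3144 = 628×5 + 4
5 = 1×4 + 1
4 = 4×1 + 0
Back-substitute:
1 = 5 − 4
1 = −3144 + 629·5
So 5·629 ≡ 1 (mod 3144), hence d = 629.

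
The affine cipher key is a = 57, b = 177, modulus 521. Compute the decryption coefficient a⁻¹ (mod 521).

Extended Euclidean algorithm:
521 = 9×57 + 8
57 = 7×8 + 1
8 = 8×1 + 0
gcd = 1, so the inverse exists. Back-substitute:
1 = 57 − 7·8
1 = −7·521 + 64·57
So 57·64 ≡ 1 (mod 521).

64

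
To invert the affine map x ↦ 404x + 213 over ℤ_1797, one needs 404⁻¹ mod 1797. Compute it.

Extended Euclidean algorithm:
1797 = 4·404 + 181
404 = 2·181 + 42
181 = 4·42 + 13
42 = 3·13 + 3
13 = 4·3 + 1
3 = 3·1 + 0
Since gcd(404, 1797) = 1, back-substitute to write 1 as a combination:
1 = 13 − 4·3
1 = −4·42 + 13·13
1 = 13·181 − 56·42
1 = −56·404 + 125·181
1 = 125·1797 − 556·404
Hence 404⁻¹ ≡ -556 ≡ 1241 (mod 1797).

1241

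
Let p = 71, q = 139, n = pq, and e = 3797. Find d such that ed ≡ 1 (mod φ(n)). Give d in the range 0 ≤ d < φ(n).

173

φ(n) = (p−1)(q−1) = 70·138 = 9660.
Need d with 3797·d ≡ 1 (mod 9660). Apply the extended Euclidean algorithm:
9660 = 2*3797 + 2066
3797 = 1*2066 + 1731
2066 = 1*1731 + 335
1731 = 5*335 + 56
335 = 5*56 + 55
56 = 1*55 + 1
55 = 55*1 + 0
Back-substitute:
1 = 56 − 55
1 = −335 + 6·56
1 = 6·1731 − 31·335
1 = −31·2066 + 37·1731
1 = 37·3797 − 68·2066
1 = −68·9660 + 173·3797
So 3797·173 ≡ 1 (mod 9660), hence d = 173.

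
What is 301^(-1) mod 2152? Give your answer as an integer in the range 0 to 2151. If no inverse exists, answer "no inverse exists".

765

Apply the Euclidean algorithm to 2152 and 301:
2152 = 7×301 + 45
301 = 6×45 + 31
45 = 1×31 + 14
31 = 2×14 + 3
14 = 4×3 + 2
3 = 1×2 + 1
2 = 2×1 + 0
The gcd is 1. Working backward:
1 = 3 − 2
1 = −14 + 5·3
1 = 5·31 − 11·14
1 = −11·45 + 16·31
1 = 16·301 − 107·45
1 = −107·2152 + 765·301
So 301·765 ≡ 1 (mod 2152).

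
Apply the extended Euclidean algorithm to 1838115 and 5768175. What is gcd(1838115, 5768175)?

Apply Euclid's algorithm to 5768175 and 1838115:
5768175 = 3·1838115 + 253830
1838115 = 7·253830 + 61305
253830 = 4·61305 + 8610
61305 = 7·8610 + 1035
8610 = 8·1035 + 330
1035 = 3·330 + 45
330 = 7·45 + 15
45 = 3·15 + 0
gcd(1838115, 5768175) = 15.
Back-substituting:
15 = 330 − 7·45
15 = −7·1035 + 22·330
15 = 22·8610 − 183·1035
15 = −183·61305 + 1303·8610
15 = 1303·253830 − 5395·61305
15 = −5395·1838115 + 39068·253830
15 = 39068·5768175 − 122599·1838115
So 15 = (39068)·5768175 + (-122599)·1838115.

15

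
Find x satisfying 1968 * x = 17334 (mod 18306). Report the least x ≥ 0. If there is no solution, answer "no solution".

2511

First find gcd(1968, 18306):
18306 = 9×1968 + 594
1968 = 3×594 + 186
594 = 3×186 + 36
186 = 5×36 + 6
36 = 6×6 + 0
gcd = 6 and 6 | 17334, so solutions exist. Divide through by 6: 328x ≡ 2889 (mod 3051).
Now find 328⁻¹ mod 3051:
3051 = 9·328 + 99
328 = 3·99 + 31
99 = 3·31 + 6
31 = 5·6 + 1
6 = 6·1 + 0
Back-substitute:
1 = 31 − 5·6
1 = −5·99 + 16·31
1 = 16·328 − 53·99
1 = −53·3051 + 493·328
So 328⁻¹ ≡ 493 (mod 3051).
Then x ≡ 493·2889 ≡ 2511 (mod 3051); the smallest non-negative solution is x = 2511.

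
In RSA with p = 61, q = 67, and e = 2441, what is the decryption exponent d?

1121

φ(n) = (p−1)(q−1) = 60·66 = 3960.
Need d with 2441·d ≡ 1 (mod 3960). Apply the extended Euclidean algorithm:
3960 = 1×2441 + 1519
2441 = 1×1519 + 922
1519 = 1×922 + 597
922 = 1×597 + 325
597 = 1×325 + 272
325 = 1×272 + 53
272 = 5×53 + 7
53 = 7×7 + 4
7 = 1×4 + 3
4 = 1×3 + 1
3 = 3×1 + 0
Back-substitute:
1 = 4 − 3
1 = −7 + 2·4
1 = 2·53 − 15·7
1 = −15·272 + 77·53
1 = 77·325 − 92·272
1 = −92·597 + 169·325
1 = 169·922 − 261·597
1 = −261·1519 + 430·922
1 = 430·2441 − 691·1519
1 = −691·3960 + 1121·2441
So 2441·1121 ≡ 1 (mod 3960), hence d = 1121.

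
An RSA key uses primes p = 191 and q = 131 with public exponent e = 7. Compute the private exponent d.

φ(n) = (p−1)(q−1) = 190·130 = 24700.
Need d with 7·d ≡ 1 (mod 24700). Apply the extended Euclidean algorithm:
24700 = 3528×7 + 4
7 = 1×4 + 3
4 = 1×3 + 1
3 = 3×1 + 0
Back-substitute:
1 = 4 − 3
1 = −7 + 2·4
1 = 2·24700 − 7057·7
So 7·(-7057) ≡ 1 (mod 24700), hence d ≡ -7057 ≡ 17643 (mod 24700).

17643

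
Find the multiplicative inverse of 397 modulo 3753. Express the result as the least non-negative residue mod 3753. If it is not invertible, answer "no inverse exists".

1522

Extended Euclidean algorithm:
3753 = 9×397 + 180
397 = 2×180 + 37
180 = 4×37 + 32
37 = 1×32 + 5
32 = 6×5 + 2
5 = 2×2 + 1
2 = 2×1 + 0
Since gcd(397, 3753) = 1, back-substitute to write 1 as a combination:
1 = 5 − 2·2
1 = −2·32 + 13·5
1 = 13·37 − 15·32
1 = −15·180 + 73·37
1 = 73·397 − 161·180
1 = −161·3753 + 1522·397
So 397·1522 ≡ 1 (mod 3753).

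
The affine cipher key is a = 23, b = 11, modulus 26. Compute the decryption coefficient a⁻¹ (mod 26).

Apply the Euclidean algorithm to 26 and 23:
26 = 1*23 + 3
23 = 7*3 + 2
3 = 1*2 + 1
2 = 2*1 + 0
Since gcd(23, 26) = 1, back-substitute to write 1 as a combination:
1 = 3 − 2
1 = −23 + 8·3
1 = 8·26 − 9·23
Hence 23⁻¹ ≡ -9 ≡ 17 (mod 26).

17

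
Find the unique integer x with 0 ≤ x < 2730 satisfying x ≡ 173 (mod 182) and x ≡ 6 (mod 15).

2721

Write x = 173 + 182·k. Then 182·k ≡ 6 − 173 ≡ 13 (mod 15).
Need 182⁻¹ mod 15. Extended Euclid on (15, 2):
15 = 7*2 + 1
2 = 2*1 + 0
Back-substitute:
1 = 15 − 7·2
182⁻¹ ≡ 8 (mod 15), so k ≡ 8·13 ≡ 14 (mod 15).
x = 173 + 182·14 = 2721.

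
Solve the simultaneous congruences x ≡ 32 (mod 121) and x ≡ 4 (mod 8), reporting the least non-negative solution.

Write x = 32 + 121·k. Then 121·k ≡ 4 − 32 ≡ 4 (mod 8).
Need 121⁻¹ mod 8. Extended Euclid on (8, 1):
8 = 8×1 + 0
121⁻¹ ≡ 1 (mod 8), so k ≡ 1·4 ≡ 4 (mod 8).
x = 32 + 121·4 = 516.

516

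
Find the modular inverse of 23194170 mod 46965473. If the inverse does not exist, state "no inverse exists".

gcd(46965473, 23194170) by repeated division:
46965473 = 2·23194170 + 577133
23194170 = 40·577133 + 108850
577133 = 5·108850 + 32883
108850 = 3·32883 + 10201
32883 = 3·10201 + 2280
10201 = 4·2280 + 1081
2280 = 2·1081 + 118
1081 = 9·118 + 19
118 = 6·19 + 4
19 = 4·4 + 3
4 = 1·3 + 1
3 = 3·1 + 0
gcd = 1, so the inverse exists. Back-substitute:
1 = 4 − 3
1 = −19 + 5·4
1 = 5·118 − 31·19
1 = −31·1081 + 284·118
1 = 284·2280 − 599·1081
1 = −599·10201 + 2680·2280
1 = 2680·32883 − 8639·10201
1 = −8639·108850 + 28597·32883
1 = 28597·577133 − 151624·108850
1 = −151624·23194170 + 6093557·577133
1 = 6093557·46965473 − 12338738·23194170
Hence 23194170⁻¹ ≡ -12338738 ≡ 34626735 (mod 46965473).

34626735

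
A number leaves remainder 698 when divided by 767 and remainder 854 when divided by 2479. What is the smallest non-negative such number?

Write x = 698 + 767·k. Then 767·k ≡ 854 − 698 ≡ 156 (mod 2479).
Need 767⁻¹ mod 2479. Extended Euclid on (2479, 767):
2479 = 3*767 + 178
767 = 4*178 + 55
178 = 3*55 + 13
55 = 4*13 + 3
13 = 4*3 + 1
3 = 3*1 + 0
Back-substitute:
1 = 13 − 4·3
1 = −4·55 + 17·13
1 = 17·178 − 55·55
1 = −55·767 + 237·178
1 = 237·2479 − 766·767
767⁻¹ ≡ 1713 (mod 2479), so k ≡ 1713·156 ≡ 1975 (mod 2479).
x = 698 + 767·1975 = 1515523.

1515523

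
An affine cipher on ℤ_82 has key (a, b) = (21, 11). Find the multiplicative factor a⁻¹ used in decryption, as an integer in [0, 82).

43

Run Euclid on (82, 21):
82 = 3·21 + 19
21 = 1·19 + 2
19 = 9·2 + 1
2 = 2·1 + 0
Since gcd(21, 82) = 1, back-substitute to write 1 as a combination:
1 = 19 − 9·2
1 = −9·21 + 10·19
1 = 10·82 − 39·21
Hence 21⁻¹ ≡ -39 ≡ 43 (mod 82).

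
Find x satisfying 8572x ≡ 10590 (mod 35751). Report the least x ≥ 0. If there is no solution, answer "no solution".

First find gcd(8572, 35751):
35751 = 4*8572 + 1463
8572 = 5*1463 + 1257
1463 = 1*1257 + 206
1257 = 6*206 + 21
206 = 9*21 + 17
21 = 1*17 + 4
17 = 4*4 + 1
4 = 4*1 + 0
gcd = 1, so a unique solution mod 35751 exists.
Back-substitute for the Bézout coefficients:
1 = 17 − 4·4
1 = −4·21 + 5·17
1 = 5·206 − 49·21
1 = −49·1257 + 299·206
1 = 299·1463 − 348·1257
1 = −348·8572 + 2039·1463
1 = 2039·35751 − 8504·8572
So 8572·(-8504) ≡ 1 (mod 35751), giving 8572⁻¹ ≡ 27247.
x ≡ 8572⁻¹·10590 ≡ 27247·10590 ≡ 35160 (mod 35751).

35160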